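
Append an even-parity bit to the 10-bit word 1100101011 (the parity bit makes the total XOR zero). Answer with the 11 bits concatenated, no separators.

XOR of the 10 data bits: 1⊕1⊕0⊕0⊕1⊕0⊕1⊕0⊕1⊕1 = 0
Parity bit = 0 (so all 11 bits XOR to 0).

11001010110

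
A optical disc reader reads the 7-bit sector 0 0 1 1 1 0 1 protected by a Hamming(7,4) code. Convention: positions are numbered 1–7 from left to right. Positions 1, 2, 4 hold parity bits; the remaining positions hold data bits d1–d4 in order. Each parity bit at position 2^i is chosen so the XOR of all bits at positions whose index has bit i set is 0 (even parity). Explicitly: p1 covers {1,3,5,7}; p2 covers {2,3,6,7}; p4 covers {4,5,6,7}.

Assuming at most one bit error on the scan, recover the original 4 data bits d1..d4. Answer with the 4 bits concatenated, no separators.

1001

s1 (pos 1,3,5,7): 0⊕1⊕1⊕1 = 1
s2 (pos 2,3,6,7): 0⊕1⊕0⊕1 = 0
s4 (pos 4,5,6,7): 1⊕1⊕0⊕1 = 1
Syndrome s4…s1 = 101 → error at position 5.
Flip position 5: 0011101 → 0011001
Read data bits from positions 3,5,6,7: 1001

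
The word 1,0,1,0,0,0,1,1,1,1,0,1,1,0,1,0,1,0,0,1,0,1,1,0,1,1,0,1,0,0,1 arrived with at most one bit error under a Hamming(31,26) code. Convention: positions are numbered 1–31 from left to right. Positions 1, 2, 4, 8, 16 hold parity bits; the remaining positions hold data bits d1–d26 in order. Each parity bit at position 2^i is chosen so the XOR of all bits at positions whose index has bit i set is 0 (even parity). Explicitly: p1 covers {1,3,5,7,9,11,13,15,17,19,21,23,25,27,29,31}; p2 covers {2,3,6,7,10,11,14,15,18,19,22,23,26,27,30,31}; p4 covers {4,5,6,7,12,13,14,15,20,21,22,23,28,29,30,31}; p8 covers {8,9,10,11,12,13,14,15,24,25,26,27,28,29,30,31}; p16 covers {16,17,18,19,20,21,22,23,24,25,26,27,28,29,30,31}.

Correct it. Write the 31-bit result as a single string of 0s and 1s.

s1 (pos 1,3,5,7,9,11,13,15,17,19,21,23,25,27,29,31): 1⊕1⊕0⊕1⊕1⊕0⊕1⊕1⊕1⊕0⊕0⊕1⊕1⊕0⊕0⊕1 = 0
s2 (pos 2,3,6,7,10,11,14,15,18,19,22,23,26,27,30,31): 0⊕1⊕0⊕1⊕1⊕0⊕0⊕1⊕0⊕0⊕1⊕1⊕1⊕0⊕0⊕1 = 0
s4 (pos 4,5,6,7,12,13,14,15,20,21,22,23,28,29,30,31): 0⊕0⊕0⊕1⊕1⊕1⊕0⊕1⊕1⊕0⊕1⊕1⊕1⊕0⊕0⊕1 = 1
s8 (pos 8,9,10,11,12,13,14,15,24,25,26,27,28,29,30,31): 1⊕1⊕1⊕0⊕1⊕1⊕0⊕1⊕0⊕1⊕1⊕0⊕1⊕0⊕0⊕1 = 0
s16 (pos 16,17,18,19,20,21,22,23,24,25,26,27,28,29,30,31): 0⊕1⊕0⊕0⊕1⊕0⊕1⊕1⊕0⊕1⊕1⊕0⊕1⊕0⊕0⊕1 = 0
Syndrome s16…s1 = 00100 → error at position 4.
Flip position 4: 1010001111011010100101101101001 → 1011001111011010100101101101001

1011001111011010100101101101001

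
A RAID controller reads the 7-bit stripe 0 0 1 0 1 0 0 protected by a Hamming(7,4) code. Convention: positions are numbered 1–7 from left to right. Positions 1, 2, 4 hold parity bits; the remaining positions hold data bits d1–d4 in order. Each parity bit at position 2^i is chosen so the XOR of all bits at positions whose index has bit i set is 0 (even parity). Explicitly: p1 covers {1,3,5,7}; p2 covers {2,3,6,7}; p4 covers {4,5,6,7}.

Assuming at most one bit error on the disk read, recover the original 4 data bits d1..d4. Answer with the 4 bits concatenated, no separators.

1110

s1 (pos 1,3,5,7): 0⊕1⊕1⊕0 = 0
s2 (pos 2,3,6,7): 0⊕1⊕0⊕0 = 1
s4 (pos 4,5,6,7): 0⊕1⊕0⊕0 = 1
Syndrome s4…s1 = 110 → error at position 6.
Flip position 6: 0010100 → 0010110
Read data bits from positions 3,5,6,7: 1110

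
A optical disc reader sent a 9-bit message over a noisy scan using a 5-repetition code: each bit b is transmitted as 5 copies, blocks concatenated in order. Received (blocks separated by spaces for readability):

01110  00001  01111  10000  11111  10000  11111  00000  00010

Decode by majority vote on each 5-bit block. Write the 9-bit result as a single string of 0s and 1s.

Block 1 (01110): 3 ones → 1
Block 2 (00001): 1 one → 0
Block 3 (01111): 4 ones → 1
Block 4 (10000): 1 one → 0
Block 5 (11111): 5 ones → 1
Block 6 (10000): 1 one → 0
Block 7 (11111): 5 ones → 1
Block 8 (00000): 0 ones → 0
Block 9 (00010): 1 one → 0

101010100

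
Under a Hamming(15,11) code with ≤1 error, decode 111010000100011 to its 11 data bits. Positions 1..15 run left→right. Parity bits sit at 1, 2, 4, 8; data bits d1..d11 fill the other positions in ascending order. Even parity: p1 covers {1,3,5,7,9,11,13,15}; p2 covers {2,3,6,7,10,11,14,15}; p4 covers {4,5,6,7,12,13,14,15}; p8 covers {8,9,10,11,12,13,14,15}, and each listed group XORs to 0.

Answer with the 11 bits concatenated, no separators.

s1 (pos 1,3,5,7,9,11,13,15): 1⊕1⊕1⊕0⊕0⊕0⊕0⊕1 = 0
s2 (pos 2,3,6,7,10,11,14,15): 1⊕1⊕0⊕0⊕1⊕0⊕1⊕1 = 1
s4 (pos 4,5,6,7,12,13,14,15): 0⊕1⊕0⊕0⊕0⊕0⊕1⊕1 = 1
s8 (pos 8,9,10,11,12,13,14,15): 0⊕0⊕1⊕0⊕0⊕0⊕1⊕1 = 1
Syndrome s8…s1 = 1110 → error at position 14.
Flip position 14: 111010000100011 → 111010000100001
Read data bits from positions 3,5,6,7,9,10,11,12,13,14,15: 11000100001

11000100001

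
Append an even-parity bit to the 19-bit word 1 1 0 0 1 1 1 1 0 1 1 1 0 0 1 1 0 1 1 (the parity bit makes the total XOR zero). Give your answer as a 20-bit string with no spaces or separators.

XOR of the 19 data bits: 1⊕1⊕0⊕0⊕1⊕1⊕1⊕1⊕0⊕1⊕1⊕1⊕0⊕0⊕1⊕1⊕0⊕1⊕1 = 1
Parity bit = 1 (so all 20 bits XOR to 0).

11001111011100110111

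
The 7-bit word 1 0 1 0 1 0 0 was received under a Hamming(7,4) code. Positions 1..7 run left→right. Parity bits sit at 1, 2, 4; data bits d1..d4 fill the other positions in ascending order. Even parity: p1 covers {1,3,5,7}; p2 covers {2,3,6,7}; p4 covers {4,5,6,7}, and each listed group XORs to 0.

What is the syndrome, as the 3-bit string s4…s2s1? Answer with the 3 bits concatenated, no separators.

111

s1 (pos 1,3,5,7): 1⊕1⊕1⊕0 = 1
s2 (pos 2,3,6,7): 0⊕1⊕0⊕0 = 1
s4 (pos 4,5,6,7): 0⊕1⊕0⊕0 = 1
Syndrome s4…s1 = 111 → error at position 7.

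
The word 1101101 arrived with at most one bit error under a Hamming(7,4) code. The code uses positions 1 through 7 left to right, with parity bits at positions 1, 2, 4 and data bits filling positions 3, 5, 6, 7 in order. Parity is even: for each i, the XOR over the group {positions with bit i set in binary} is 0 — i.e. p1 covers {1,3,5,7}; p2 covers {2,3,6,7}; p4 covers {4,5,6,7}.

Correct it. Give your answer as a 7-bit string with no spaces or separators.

s1 (pos 1,3,5,7): 1⊕0⊕1⊕1 = 1
s2 (pos 2,3,6,7): 1⊕0⊕0⊕1 = 0
s4 (pos 4,5,6,7): 1⊕1⊕0⊕1 = 1
Syndrome s4…s1 = 101 → error at position 5.
Flip position 5: 1101101 → 1101001

1101001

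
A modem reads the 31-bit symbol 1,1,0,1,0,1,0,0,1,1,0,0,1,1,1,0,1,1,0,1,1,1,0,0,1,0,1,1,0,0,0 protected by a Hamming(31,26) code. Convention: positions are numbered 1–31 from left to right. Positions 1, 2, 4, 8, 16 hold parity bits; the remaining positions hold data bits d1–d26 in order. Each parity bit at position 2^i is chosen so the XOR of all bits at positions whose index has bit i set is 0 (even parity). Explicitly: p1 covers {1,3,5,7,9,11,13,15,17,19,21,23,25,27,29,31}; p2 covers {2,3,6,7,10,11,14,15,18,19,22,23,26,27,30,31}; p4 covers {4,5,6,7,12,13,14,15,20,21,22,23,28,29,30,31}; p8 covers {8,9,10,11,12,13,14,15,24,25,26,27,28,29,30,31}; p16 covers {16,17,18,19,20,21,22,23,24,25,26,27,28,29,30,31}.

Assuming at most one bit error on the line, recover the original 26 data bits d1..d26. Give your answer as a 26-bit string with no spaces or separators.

00101100111110111001011000

s1 (pos 1,3,5,7,9,11,13,15,17,19,21,23,25,27,29,31): 1⊕0⊕0⊕0⊕1⊕0⊕1⊕1⊕1⊕0⊕1⊕0⊕1⊕1⊕0⊕0 = 0
s2 (pos 2,3,6,7,10,11,14,15,18,19,22,23,26,27,30,31): 1⊕0⊕1⊕0⊕1⊕0⊕1⊕1⊕1⊕0⊕1⊕0⊕0⊕1⊕0⊕0 = 0
s4 (pos 4,5,6,7,12,13,14,15,20,21,22,23,28,29,30,31): 1⊕0⊕1⊕0⊕0⊕1⊕1⊕1⊕1⊕1⊕1⊕0⊕1⊕0⊕0⊕0 = 1
s8 (pos 8,9,10,11,12,13,14,15,24,25,26,27,28,29,30,31): 0⊕1⊕1⊕0⊕0⊕1⊕1⊕1⊕0⊕1⊕0⊕1⊕1⊕0⊕0⊕0 = 0
s16 (pos 16,17,18,19,20,21,22,23,24,25,26,27,28,29,30,31): 0⊕1⊕1⊕0⊕1⊕1⊕1⊕0⊕0⊕1⊕0⊕1⊕1⊕0⊕0⊕0 = 0
Syndrome s16…s1 = 00100 → error at position 4.
Flip position 4: 1101010011001110110111001011000 → 1100010011001110110111001011000
Read data bits from positions 3,5,6,7,9,10,11,12,13,14,15,17,18,19,20,21,22,23,24,25,26,27,28,29,30,31: 00101100111110111001011000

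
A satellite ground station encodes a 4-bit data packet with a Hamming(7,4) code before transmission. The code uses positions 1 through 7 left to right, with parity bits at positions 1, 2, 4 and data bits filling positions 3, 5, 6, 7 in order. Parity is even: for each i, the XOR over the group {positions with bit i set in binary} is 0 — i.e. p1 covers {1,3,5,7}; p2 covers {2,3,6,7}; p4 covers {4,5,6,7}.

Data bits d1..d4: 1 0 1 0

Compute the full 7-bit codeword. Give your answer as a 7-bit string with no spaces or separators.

1011010

Place data at non-parity positions: p1 p2 1 p4 0 1 0
p1 (pos 1,3,5,7): XOR of data positions = 1⊕0⊕0 = 1
p2 (pos 2,3,6,7): XOR of data positions = 1⊕1⊕0 = 0
p4 (pos 4,5,6,7): XOR of data positions = 0⊕1⊕0 = 1
Codeword: 1011010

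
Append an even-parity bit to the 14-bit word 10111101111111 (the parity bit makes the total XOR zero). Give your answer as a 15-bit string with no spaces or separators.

101111011111110

XOR of the 14 data bits: 1⊕0⊕1⊕1⊕1⊕1⊕0⊕1⊕1⊕1⊕1⊕1⊕1⊕1 = 0
Parity bit = 0 (so all 15 bits XOR to 0).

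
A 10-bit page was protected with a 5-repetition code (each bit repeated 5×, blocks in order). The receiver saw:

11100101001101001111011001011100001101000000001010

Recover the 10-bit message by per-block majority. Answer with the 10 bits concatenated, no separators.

Block 1 (11100): 3 ones → 1
Block 2 (10100): 2 ones → 0
Block 3 (11010): 3 ones → 1
Block 4 (01111): 4 ones → 1
Block 5 (01100): 2 ones → 0
Block 6 (10111): 4 ones → 1
Block 7 (00001): 1 one → 0
Block 8 (10100): 2 ones → 0
Block 9 (00000): 0 ones → 0
Block 10 (01010): 2 ones → 0

1011010000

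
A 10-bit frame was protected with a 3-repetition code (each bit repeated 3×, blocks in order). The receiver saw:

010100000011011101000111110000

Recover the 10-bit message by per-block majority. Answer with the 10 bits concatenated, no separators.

Block 1 (010): 1 one → 0
Block 2 (100): 1 one → 0
Block 3 (000): 0 ones → 0
Block 4 (011): 2 ones → 1
Block 5 (011): 2 ones → 1
Block 6 (101): 2 ones → 1
Block 7 (000): 0 ones → 0
Block 8 (111): 3 ones → 1
Block 9 (110): 2 ones → 1
Block 10 (000): 0 ones → 0

0001110110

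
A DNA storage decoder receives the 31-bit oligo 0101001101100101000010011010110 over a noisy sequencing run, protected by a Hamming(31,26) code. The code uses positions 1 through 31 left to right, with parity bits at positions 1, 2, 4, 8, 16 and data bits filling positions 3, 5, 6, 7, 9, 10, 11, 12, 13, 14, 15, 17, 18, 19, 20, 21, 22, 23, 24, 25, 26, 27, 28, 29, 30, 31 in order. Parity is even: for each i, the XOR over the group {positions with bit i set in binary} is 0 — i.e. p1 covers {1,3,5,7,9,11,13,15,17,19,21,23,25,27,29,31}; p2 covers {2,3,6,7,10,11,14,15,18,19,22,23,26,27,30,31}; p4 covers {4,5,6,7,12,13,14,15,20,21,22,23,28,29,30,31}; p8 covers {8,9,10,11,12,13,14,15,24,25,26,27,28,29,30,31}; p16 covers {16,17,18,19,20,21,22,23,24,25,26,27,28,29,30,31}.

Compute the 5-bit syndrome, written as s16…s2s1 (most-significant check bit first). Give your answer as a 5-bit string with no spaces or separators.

s1 (pos 1,3,5,7,9,11,13,15,17,19,21,23,25,27,29,31): 0⊕0⊕0⊕1⊕0⊕1⊕0⊕0⊕0⊕0⊕1⊕0⊕1⊕1⊕1⊕0 = 0
s2 (pos 2,3,6,7,10,11,14,15,18,19,22,23,26,27,30,31): 1⊕0⊕0⊕1⊕1⊕1⊕1⊕0⊕0⊕0⊕0⊕0⊕0⊕1⊕1⊕0 = 1
s4 (pos 4,5,6,7,12,13,14,15,20,21,22,23,28,29,30,31): 1⊕0⊕0⊕1⊕0⊕0⊕1⊕0⊕0⊕1⊕0⊕0⊕0⊕1⊕1⊕0 = 0
s8 (pos 8,9,10,11,12,13,14,15,24,25,26,27,28,29,30,31): 1⊕0⊕1⊕1⊕0⊕0⊕1⊕0⊕1⊕1⊕0⊕1⊕0⊕1⊕1⊕0 = 1
s16 (pos 16,17,18,19,20,21,22,23,24,25,26,27,28,29,30,31): 1⊕0⊕0⊕0⊕0⊕1⊕0⊕0⊕1⊕1⊕0⊕1⊕0⊕1⊕1⊕0 = 1
Syndrome s16…s1 = 11010 → error at position 26.

11010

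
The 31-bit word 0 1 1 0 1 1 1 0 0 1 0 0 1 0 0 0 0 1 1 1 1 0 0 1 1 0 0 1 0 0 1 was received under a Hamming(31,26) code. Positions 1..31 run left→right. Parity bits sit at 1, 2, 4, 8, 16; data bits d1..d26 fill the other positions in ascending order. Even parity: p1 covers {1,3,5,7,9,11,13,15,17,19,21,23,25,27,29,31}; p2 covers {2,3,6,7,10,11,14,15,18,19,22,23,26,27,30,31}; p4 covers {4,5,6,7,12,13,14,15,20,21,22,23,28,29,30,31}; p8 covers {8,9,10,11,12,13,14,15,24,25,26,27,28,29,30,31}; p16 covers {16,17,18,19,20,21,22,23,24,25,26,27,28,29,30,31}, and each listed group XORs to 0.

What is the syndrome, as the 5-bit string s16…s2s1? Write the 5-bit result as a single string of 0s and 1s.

s1 (pos 1,3,5,7,9,11,13,15,17,19,21,23,25,27,29,31): 0⊕1⊕1⊕1⊕0⊕0⊕1⊕0⊕0⊕1⊕1⊕0⊕1⊕0⊕0⊕1 = 0
s2 (pos 2,3,6,7,10,11,14,15,18,19,22,23,26,27,30,31): 1⊕1⊕1⊕1⊕1⊕0⊕0⊕0⊕1⊕1⊕0⊕0⊕0⊕0⊕0⊕1 = 0
s4 (pos 4,5,6,7,12,13,14,15,20,21,22,23,28,29,30,31): 0⊕1⊕1⊕1⊕0⊕1⊕0⊕0⊕1⊕1⊕0⊕0⊕1⊕0⊕0⊕1 = 0
s8 (pos 8,9,10,11,12,13,14,15,24,25,26,27,28,29,30,31): 0⊕0⊕1⊕0⊕0⊕1⊕0⊕0⊕1⊕1⊕0⊕0⊕1⊕0⊕0⊕1 = 0
s16 (pos 16,17,18,19,20,21,22,23,24,25,26,27,28,29,30,31): 0⊕0⊕1⊕1⊕1⊕1⊕0⊕0⊕1⊕1⊕0⊕0⊕1⊕0⊕0⊕1 = 0
Syndrome s16…s1 = 00000 → no error.

00000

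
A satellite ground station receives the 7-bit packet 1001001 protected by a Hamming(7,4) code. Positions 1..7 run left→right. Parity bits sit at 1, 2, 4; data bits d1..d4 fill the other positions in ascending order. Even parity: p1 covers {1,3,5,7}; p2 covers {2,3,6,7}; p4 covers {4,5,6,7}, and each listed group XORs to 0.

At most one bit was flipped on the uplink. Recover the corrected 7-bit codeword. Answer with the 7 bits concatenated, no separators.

s1 (pos 1,3,5,7): 1⊕0⊕0⊕1 = 0
s2 (pos 2,3,6,7): 0⊕0⊕0⊕1 = 1
s4 (pos 4,5,6,7): 1⊕0⊕0⊕1 = 0
Syndrome s4…s1 = 010 → error at position 2.
Flip position 2: 1001001 → 1101001

1101001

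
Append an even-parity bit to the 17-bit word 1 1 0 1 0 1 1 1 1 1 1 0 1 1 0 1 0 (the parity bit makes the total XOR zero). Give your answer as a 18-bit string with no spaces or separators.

XOR of the 17 data bits: 1⊕1⊕0⊕1⊕0⊕1⊕1⊕1⊕1⊕1⊕1⊕0⊕1⊕1⊕0⊕1⊕0 = 0
Parity bit = 0 (so all 18 bits XOR to 0).

110101111110110100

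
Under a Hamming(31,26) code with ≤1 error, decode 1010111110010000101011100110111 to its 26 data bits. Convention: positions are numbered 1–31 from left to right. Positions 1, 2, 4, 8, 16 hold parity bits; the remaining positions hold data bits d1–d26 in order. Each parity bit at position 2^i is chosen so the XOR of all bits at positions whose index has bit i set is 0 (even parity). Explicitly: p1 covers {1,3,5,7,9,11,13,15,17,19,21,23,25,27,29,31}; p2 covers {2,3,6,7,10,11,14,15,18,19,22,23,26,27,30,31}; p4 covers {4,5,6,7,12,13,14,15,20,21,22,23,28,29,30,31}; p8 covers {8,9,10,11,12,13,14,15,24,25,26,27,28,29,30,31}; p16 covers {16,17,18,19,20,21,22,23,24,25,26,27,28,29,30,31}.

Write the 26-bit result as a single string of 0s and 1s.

11111001000101011100110111

s1 (pos 1,3,5,7,9,11,13,15,17,19,21,23,25,27,29,31): 1⊕1⊕1⊕1⊕1⊕0⊕0⊕0⊕1⊕1⊕1⊕1⊕0⊕1⊕1⊕1 = 0
s2 (pos 2,3,6,7,10,11,14,15,18,19,22,23,26,27,30,31): 0⊕1⊕1⊕1⊕0⊕0⊕0⊕0⊕0⊕1⊕1⊕1⊕1⊕1⊕1⊕1 = 0
s4 (pos 4,5,6,7,12,13,14,15,20,21,22,23,28,29,30,31): 0⊕1⊕1⊕1⊕1⊕0⊕0⊕0⊕0⊕1⊕1⊕1⊕0⊕1⊕1⊕1 = 0
s8 (pos 8,9,10,11,12,13,14,15,24,25,26,27,28,29,30,31): 1⊕1⊕0⊕0⊕1⊕0⊕0⊕0⊕0⊕0⊕1⊕1⊕0⊕1⊕1⊕1 = 0
s16 (pos 16,17,18,19,20,21,22,23,24,25,26,27,28,29,30,31): 0⊕1⊕0⊕1⊕0⊕1⊕1⊕1⊕0⊕0⊕1⊕1⊕0⊕1⊕1⊕1 = 0
Syndrome s16…s1 = 00000 → no error.
Read data bits from positions 3,5,6,7,9,10,11,12,13,14,15,17,18,19,20,21,22,23,24,25,26,27,28,29,30,31: 11111001000101011100110111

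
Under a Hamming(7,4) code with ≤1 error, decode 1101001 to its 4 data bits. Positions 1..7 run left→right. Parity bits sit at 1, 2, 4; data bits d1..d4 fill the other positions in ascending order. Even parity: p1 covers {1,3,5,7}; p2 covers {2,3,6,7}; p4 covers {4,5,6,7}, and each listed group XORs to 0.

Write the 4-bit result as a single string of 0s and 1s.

s1 (pos 1,3,5,7): 1⊕0⊕0⊕1 = 0
s2 (pos 2,3,6,7): 1⊕0⊕0⊕1 = 0
s4 (pos 4,5,6,7): 1⊕0⊕0⊕1 = 0
Syndrome s4…s1 = 000 → no error.
Read data bits from positions 3,5,6,7: 0001

0001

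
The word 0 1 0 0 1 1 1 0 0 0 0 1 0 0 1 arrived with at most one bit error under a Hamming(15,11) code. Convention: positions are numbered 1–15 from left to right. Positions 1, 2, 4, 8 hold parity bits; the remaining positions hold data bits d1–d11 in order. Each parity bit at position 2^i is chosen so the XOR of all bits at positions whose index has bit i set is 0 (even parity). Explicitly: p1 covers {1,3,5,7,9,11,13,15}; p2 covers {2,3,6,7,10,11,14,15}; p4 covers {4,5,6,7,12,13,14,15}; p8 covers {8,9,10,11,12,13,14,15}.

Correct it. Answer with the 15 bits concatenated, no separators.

s1 (pos 1,3,5,7,9,11,13,15): 0⊕0⊕1⊕1⊕0⊕0⊕0⊕1 = 1
s2 (pos 2,3,6,7,10,11,14,15): 1⊕0⊕1⊕1⊕0⊕0⊕0⊕1 = 0
s4 (pos 4,5,6,7,12,13,14,15): 0⊕1⊕1⊕1⊕1⊕0⊕0⊕1 = 1
s8 (pos 8,9,10,11,12,13,14,15): 0⊕0⊕0⊕0⊕1⊕0⊕0⊕1 = 0
Syndrome s8…s1 = 0101 → error at position 5.
Flip position 5: 010011100001001 → 010001100001001

010001100001001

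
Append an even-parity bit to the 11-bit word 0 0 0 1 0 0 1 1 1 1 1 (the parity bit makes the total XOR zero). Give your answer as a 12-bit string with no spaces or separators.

XOR of the 11 data bits: 0⊕0⊕0⊕1⊕0⊕0⊕1⊕1⊕1⊕1⊕1 = 0
Parity bit = 0 (so all 12 bits XOR to 0).

000100111110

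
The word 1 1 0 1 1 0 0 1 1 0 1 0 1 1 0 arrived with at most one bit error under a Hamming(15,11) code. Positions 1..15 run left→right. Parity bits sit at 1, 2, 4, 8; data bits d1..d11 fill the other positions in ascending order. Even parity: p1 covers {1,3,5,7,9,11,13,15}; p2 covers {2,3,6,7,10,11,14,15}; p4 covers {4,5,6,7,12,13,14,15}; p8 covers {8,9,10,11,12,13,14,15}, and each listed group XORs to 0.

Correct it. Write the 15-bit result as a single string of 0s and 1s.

s1 (pos 1,3,5,7,9,11,13,15): 1⊕0⊕1⊕0⊕1⊕1⊕1⊕0 = 1
s2 (pos 2,3,6,7,10,11,14,15): 1⊕0⊕0⊕0⊕0⊕1⊕1⊕0 = 1
s4 (pos 4,5,6,7,12,13,14,15): 1⊕1⊕0⊕0⊕0⊕1⊕1⊕0 = 0
s8 (pos 8,9,10,11,12,13,14,15): 1⊕1⊕0⊕1⊕0⊕1⊕1⊕0 = 1
Syndrome s8…s1 = 1011 → error at position 11.
Flip position 11: 110110011010110 → 110110011000110

110110011000110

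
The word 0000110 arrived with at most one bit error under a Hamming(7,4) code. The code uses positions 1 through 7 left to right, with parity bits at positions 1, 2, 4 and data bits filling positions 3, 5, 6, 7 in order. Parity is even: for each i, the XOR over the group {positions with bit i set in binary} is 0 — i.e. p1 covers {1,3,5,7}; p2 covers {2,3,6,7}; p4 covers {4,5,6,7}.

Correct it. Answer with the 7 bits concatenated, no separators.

0010110

s1 (pos 1,3,5,7): 0⊕0⊕1⊕0 = 1
s2 (pos 2,3,6,7): 0⊕0⊕1⊕0 = 1
s4 (pos 4,5,6,7): 0⊕1⊕1⊕0 = 0
Syndrome s4…s1 = 011 → error at position 3.
Flip position 3: 0000110 → 0010110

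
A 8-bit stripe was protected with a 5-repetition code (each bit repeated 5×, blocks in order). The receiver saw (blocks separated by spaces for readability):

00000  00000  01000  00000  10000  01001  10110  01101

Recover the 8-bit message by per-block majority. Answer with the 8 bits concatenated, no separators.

00000011

Block 1 (00000): 0 ones → 0
Block 2 (00000): 0 ones → 0
Block 3 (01000): 1 one → 0
Block 4 (00000): 0 ones → 0
Block 5 (10000): 1 one → 0
Block 6 (01001): 2 ones → 0
Block 7 (10110): 3 ones → 1
Block 8 (01101): 3 ones → 1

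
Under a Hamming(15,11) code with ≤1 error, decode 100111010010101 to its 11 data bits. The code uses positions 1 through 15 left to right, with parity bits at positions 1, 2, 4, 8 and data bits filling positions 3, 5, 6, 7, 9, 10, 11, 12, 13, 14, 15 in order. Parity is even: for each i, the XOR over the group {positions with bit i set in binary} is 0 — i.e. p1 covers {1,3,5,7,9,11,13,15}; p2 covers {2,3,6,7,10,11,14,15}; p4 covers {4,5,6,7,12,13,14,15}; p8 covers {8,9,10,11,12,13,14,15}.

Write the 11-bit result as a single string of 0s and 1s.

s1 (pos 1,3,5,7,9,11,13,15): 1⊕0⊕1⊕0⊕0⊕1⊕1⊕1 = 1
s2 (pos 2,3,6,7,10,11,14,15): 0⊕0⊕1⊕0⊕0⊕1⊕0⊕1 = 1
s4 (pos 4,5,6,7,12,13,14,15): 1⊕1⊕1⊕0⊕0⊕1⊕0⊕1 = 1
s8 (pos 8,9,10,11,12,13,14,15): 1⊕0⊕0⊕1⊕0⊕1⊕0⊕1 = 0
Syndrome s8…s1 = 0111 → error at position 7.
Flip position 7: 100111010010101 → 100111110010101
Read data bits from positions 3,5,6,7,9,10,11,12,13,14,15: 01110010101

01110010101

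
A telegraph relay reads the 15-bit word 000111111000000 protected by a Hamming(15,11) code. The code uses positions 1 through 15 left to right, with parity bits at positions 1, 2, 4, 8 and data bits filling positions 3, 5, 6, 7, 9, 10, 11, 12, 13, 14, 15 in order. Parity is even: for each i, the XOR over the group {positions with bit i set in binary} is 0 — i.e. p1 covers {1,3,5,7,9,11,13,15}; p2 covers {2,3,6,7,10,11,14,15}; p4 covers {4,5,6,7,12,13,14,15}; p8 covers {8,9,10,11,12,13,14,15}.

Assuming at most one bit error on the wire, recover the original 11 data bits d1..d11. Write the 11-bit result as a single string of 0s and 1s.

01111000000

s1 (pos 1,3,5,7,9,11,13,15): 0⊕0⊕1⊕1⊕1⊕0⊕0⊕0 = 1
s2 (pos 2,3,6,7,10,11,14,15): 0⊕0⊕1⊕1⊕0⊕0⊕0⊕0 = 0
s4 (pos 4,5,6,7,12,13,14,15): 1⊕1⊕1⊕1⊕0⊕0⊕0⊕0 = 0
s8 (pos 8,9,10,11,12,13,14,15): 1⊕1⊕0⊕0⊕0⊕0⊕0⊕0 = 0
Syndrome s8…s1 = 0001 → error at position 1.
Flip position 1: 000111111000000 → 100111111000000
Read data bits from positions 3,5,6,7,9,10,11,12,13,14,15: 01111000000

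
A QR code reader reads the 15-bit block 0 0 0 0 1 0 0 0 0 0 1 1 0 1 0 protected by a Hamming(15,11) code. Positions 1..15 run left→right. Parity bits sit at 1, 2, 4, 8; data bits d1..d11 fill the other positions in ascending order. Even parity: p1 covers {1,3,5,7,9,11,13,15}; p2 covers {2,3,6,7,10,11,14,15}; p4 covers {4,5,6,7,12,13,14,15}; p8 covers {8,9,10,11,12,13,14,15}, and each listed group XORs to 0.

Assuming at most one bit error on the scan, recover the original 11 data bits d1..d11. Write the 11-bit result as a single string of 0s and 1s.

s1 (pos 1,3,5,7,9,11,13,15): 0⊕0⊕1⊕0⊕0⊕1⊕0⊕0 = 0
s2 (pos 2,3,6,7,10,11,14,15): 0⊕0⊕0⊕0⊕0⊕1⊕1⊕0 = 0
s4 (pos 4,5,6,7,12,13,14,15): 0⊕1⊕0⊕0⊕1⊕0⊕1⊕0 = 1
s8 (pos 8,9,10,11,12,13,14,15): 0⊕0⊕0⊕1⊕1⊕0⊕1⊕0 = 1
Syndrome s8…s1 = 1100 → error at position 12.
Flip position 12: 000010000011010 → 000010000010010
Read data bits from positions 3,5,6,7,9,10,11,12,13,14,15: 01000010010

01000010010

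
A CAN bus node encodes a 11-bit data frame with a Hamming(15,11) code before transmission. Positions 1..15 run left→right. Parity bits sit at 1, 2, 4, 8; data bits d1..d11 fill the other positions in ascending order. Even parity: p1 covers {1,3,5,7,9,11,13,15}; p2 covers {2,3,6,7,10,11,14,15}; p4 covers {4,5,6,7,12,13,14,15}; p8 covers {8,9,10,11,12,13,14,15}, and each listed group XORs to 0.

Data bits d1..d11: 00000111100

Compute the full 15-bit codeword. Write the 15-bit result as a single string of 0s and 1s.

Place data at non-parity positions: p1 p2 0 p4 0 0 0 p8 0 1 1 1 1 0 0
p1 (pos 1,3,5,7,9,11,13,15): XOR of data positions = 0⊕0⊕0⊕0⊕1⊕1⊕0 = 0
p2 (pos 2,3,6,7,10,11,14,15): XOR of data positions = 0⊕0⊕0⊕1⊕1⊕0⊕0 = 0
p4 (pos 4,5,6,7,12,13,14,15): XOR of data positions = 0⊕0⊕0⊕1⊕1⊕0⊕0 = 0
p8 (pos 8,9,10,11,12,13,14,15): XOR of data positions = 0⊕1⊕1⊕1⊕1⊕0⊕0 = 0
Codeword: 000000000111100

000000000111100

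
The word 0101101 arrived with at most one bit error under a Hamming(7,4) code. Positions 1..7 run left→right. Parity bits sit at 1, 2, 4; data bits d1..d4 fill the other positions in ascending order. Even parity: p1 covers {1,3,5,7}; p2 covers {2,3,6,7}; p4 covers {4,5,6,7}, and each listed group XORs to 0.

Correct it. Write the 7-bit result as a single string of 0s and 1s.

s1 (pos 1,3,5,7): 0⊕0⊕1⊕1 = 0
s2 (pos 2,3,6,7): 1⊕0⊕0⊕1 = 0
s4 (pos 4,5,6,7): 1⊕1⊕0⊕1 = 1
Syndrome s4…s1 = 100 → error at position 4.
Flip position 4: 0101101 → 0100101

0100101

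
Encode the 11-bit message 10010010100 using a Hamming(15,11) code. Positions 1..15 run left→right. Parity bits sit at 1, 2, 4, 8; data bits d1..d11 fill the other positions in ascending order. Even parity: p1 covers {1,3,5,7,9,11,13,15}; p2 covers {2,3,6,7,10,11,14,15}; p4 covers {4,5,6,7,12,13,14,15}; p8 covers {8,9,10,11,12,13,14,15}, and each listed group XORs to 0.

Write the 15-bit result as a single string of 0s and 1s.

Place data at non-parity positions: p1 p2 1 p4 0 0 1 p8 0 0 1 0 1 0 0
p1 (pos 1,3,5,7,9,11,13,15): XOR of data positions = 1⊕0⊕1⊕0⊕1⊕1⊕0 = 0
p2 (pos 2,3,6,7,10,11,14,15): XOR of data positions = 1⊕0⊕1⊕0⊕1⊕0⊕0 = 1
p4 (pos 4,5,6,7,12,13,14,15): XOR of data positions = 0⊕0⊕1⊕0⊕1⊕0⊕0 = 0
p8 (pos 8,9,10,11,12,13,14,15): XOR of data positions = 0⊕0⊕1⊕0⊕1⊕0⊕0 = 0
Codeword: 011000100010100

011000100010100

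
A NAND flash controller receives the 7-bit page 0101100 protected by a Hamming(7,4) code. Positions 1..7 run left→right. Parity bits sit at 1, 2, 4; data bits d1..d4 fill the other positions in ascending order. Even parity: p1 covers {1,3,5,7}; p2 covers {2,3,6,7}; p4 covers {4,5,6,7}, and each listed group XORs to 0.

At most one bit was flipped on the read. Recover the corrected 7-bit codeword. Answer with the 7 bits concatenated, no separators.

s1 (pos 1,3,5,7): 0⊕0⊕1⊕0 = 1
s2 (pos 2,3,6,7): 1⊕0⊕0⊕0 = 1
s4 (pos 4,5,6,7): 1⊕1⊕0⊕0 = 0
Syndrome s4…s1 = 011 → error at position 3.
Flip position 3: 0101100 → 0111100

0111100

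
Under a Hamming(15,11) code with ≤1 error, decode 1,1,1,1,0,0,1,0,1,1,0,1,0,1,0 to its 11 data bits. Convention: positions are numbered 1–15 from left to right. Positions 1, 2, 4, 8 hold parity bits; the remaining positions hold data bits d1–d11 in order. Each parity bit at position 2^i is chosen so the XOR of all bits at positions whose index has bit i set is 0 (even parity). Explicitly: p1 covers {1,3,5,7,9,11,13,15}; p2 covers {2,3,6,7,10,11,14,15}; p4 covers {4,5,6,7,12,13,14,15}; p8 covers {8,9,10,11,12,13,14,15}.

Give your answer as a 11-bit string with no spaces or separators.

10011101010

s1 (pos 1,3,5,7,9,11,13,15): 1⊕1⊕0⊕1⊕1⊕0⊕0⊕0 = 0
s2 (pos 2,3,6,7,10,11,14,15): 1⊕1⊕0⊕1⊕1⊕0⊕1⊕0 = 1
s4 (pos 4,5,6,7,12,13,14,15): 1⊕0⊕0⊕1⊕1⊕0⊕1⊕0 = 0
s8 (pos 8,9,10,11,12,13,14,15): 0⊕1⊕1⊕0⊕1⊕0⊕1⊕0 = 0
Syndrome s8…s1 = 0010 → error at position 2.
Flip position 2: 111100101101010 → 101100101101010
Read data bits from positions 3,5,6,7,9,10,11,12,13,14,15: 10011101010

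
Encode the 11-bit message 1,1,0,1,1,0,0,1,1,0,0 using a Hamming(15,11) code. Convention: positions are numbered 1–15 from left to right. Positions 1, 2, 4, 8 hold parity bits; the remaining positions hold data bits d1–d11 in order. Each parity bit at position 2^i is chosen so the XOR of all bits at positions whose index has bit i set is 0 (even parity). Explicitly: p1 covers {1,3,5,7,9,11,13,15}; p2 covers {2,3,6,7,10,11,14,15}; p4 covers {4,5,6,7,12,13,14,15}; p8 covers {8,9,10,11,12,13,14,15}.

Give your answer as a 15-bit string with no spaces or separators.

Place data at non-parity positions: p1 p2 1 p4 1 0 1 p8 1 0 0 1 1 0 0
p1 (pos 1,3,5,7,9,11,13,15): XOR of data positions = 1⊕1⊕1⊕1⊕0⊕1⊕0 = 1
p2 (pos 2,3,6,7,10,11,14,15): XOR of data positions = 1⊕0⊕1⊕0⊕0⊕0⊕0 = 0
p4 (pos 4,5,6,7,12,13,14,15): XOR of data positions = 1⊕0⊕1⊕1⊕1⊕0⊕0 = 0
p8 (pos 8,9,10,11,12,13,14,15): XOR of data positions = 1⊕0⊕0⊕1⊕1⊕0⊕0 = 1
Codeword: 101010111001100

101010111001100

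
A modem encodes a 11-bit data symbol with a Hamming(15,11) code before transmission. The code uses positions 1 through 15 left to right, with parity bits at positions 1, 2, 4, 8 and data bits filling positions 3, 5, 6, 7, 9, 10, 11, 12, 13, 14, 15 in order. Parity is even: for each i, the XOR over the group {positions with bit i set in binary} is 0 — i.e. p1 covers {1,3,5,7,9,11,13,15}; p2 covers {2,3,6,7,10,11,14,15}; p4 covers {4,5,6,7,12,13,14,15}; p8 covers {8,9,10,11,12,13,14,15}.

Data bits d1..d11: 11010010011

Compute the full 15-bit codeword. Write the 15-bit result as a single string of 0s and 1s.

Place data at non-parity positions: p1 p2 1 p4 1 0 1 p8 0 0 1 0 0 1 1
p1 (pos 1,3,5,7,9,11,13,15): XOR of data positions = 1⊕1⊕1⊕0⊕1⊕0⊕1 = 1
p2 (pos 2,3,6,7,10,11,14,15): XOR of data positions = 1⊕0⊕1⊕0⊕1⊕1⊕1 = 1
p4 (pos 4,5,6,7,12,13,14,15): XOR of data positions = 1⊕0⊕1⊕0⊕0⊕1⊕1 = 0
p8 (pos 8,9,10,11,12,13,14,15): XOR of data positions = 0⊕0⊕1⊕0⊕0⊕1⊕1 = 1
Codeword: 111010110010011

111010110010011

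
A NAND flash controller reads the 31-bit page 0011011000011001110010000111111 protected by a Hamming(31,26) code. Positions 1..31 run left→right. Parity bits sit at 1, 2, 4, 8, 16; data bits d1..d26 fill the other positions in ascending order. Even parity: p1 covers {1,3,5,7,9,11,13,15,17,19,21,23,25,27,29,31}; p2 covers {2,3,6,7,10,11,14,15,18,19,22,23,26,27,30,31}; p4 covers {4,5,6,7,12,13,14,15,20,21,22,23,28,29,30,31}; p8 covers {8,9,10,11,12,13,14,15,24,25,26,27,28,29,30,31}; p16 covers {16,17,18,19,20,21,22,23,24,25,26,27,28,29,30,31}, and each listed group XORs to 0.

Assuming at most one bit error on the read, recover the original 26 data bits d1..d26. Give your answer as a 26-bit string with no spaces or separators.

s1 (pos 1,3,5,7,9,11,13,15,17,19,21,23,25,27,29,31): 0⊕1⊕0⊕1⊕0⊕0⊕1⊕0⊕1⊕0⊕1⊕0⊕0⊕1⊕1⊕1 = 0
s2 (pos 2,3,6,7,10,11,14,15,18,19,22,23,26,27,30,31): 0⊕1⊕1⊕1⊕0⊕0⊕0⊕0⊕1⊕0⊕0⊕0⊕1⊕1⊕1⊕1 = 0
s4 (pos 4,5,6,7,12,13,14,15,20,21,22,23,28,29,30,31): 1⊕0⊕1⊕1⊕1⊕1⊕0⊕0⊕0⊕1⊕0⊕0⊕1⊕1⊕1⊕1 = 0
s8 (pos 8,9,10,11,12,13,14,15,24,25,26,27,28,29,30,31): 0⊕0⊕0⊕0⊕1⊕1⊕0⊕0⊕0⊕0⊕1⊕1⊕1⊕1⊕1⊕1 = 0
s16 (pos 16,17,18,19,20,21,22,23,24,25,26,27,28,29,30,31): 1⊕1⊕1⊕0⊕0⊕1⊕0⊕0⊕0⊕0⊕1⊕1⊕1⊕1⊕1⊕1 = 0
Syndrome s16…s1 = 00000 → no error.
Read data bits from positions 3,5,6,7,9,10,11,12,13,14,15,17,18,19,20,21,22,23,24,25,26,27,28,29,30,31: 10110001100110010000111111

10110001100110010000111111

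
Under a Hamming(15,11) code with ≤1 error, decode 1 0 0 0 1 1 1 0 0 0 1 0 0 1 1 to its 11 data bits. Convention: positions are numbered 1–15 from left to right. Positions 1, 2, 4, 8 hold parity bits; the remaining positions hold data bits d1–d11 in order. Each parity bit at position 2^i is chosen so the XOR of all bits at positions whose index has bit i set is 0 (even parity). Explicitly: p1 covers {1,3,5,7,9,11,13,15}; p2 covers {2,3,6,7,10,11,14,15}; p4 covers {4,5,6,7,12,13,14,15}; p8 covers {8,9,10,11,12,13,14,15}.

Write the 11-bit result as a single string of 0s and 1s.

01110010010

s1 (pos 1,3,5,7,9,11,13,15): 1⊕0⊕1⊕1⊕0⊕1⊕0⊕1 = 1
s2 (pos 2,3,6,7,10,11,14,15): 0⊕0⊕1⊕1⊕0⊕1⊕1⊕1 = 1
s4 (pos 4,5,6,7,12,13,14,15): 0⊕1⊕1⊕1⊕0⊕0⊕1⊕1 = 1
s8 (pos 8,9,10,11,12,13,14,15): 0⊕0⊕0⊕1⊕0⊕0⊕1⊕1 = 1
Syndrome s8…s1 = 1111 → error at position 15.
Flip position 15: 100011100010011 → 100011100010010
Read data bits from positions 3,5,6,7,9,10,11,12,13,14,15: 01110010010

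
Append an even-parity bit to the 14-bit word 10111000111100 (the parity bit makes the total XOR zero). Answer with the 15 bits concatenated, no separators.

101110001111000

XOR of the 14 data bits: 1⊕0⊕1⊕1⊕1⊕0⊕0⊕0⊕1⊕1⊕1⊕1⊕0⊕0 = 0
Parity bit = 0 (so all 15 bits XOR to 0).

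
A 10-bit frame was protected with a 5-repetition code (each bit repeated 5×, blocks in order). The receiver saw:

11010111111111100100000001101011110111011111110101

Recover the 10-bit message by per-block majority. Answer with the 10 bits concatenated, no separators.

Block 1 (11010): 3 ones → 1
Block 2 (11111): 5 ones → 1
Block 3 (11111): 5 ones → 1
Block 4 (00100): 1 one → 0
Block 5 (00000): 0 ones → 0
Block 6 (11010): 3 ones → 1
Block 7 (11110): 4 ones → 1
Block 8 (11101): 4 ones → 1
Block 9 (11111): 5 ones → 1
Block 10 (10101): 3 ones → 1

1110011111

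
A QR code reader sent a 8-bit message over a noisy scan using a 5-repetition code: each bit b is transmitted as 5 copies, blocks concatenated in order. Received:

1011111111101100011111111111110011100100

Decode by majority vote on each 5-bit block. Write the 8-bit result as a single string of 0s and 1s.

11111110

Block 1 (10111): 4 ones → 1
Block 2 (11111): 5 ones → 1
Block 3 (10110): 3 ones → 1
Block 4 (00111): 3 ones → 1
Block 5 (11111): 5 ones → 1
Block 6 (11111): 5 ones → 1
Block 7 (00111): 3 ones → 1
Block 8 (00100): 1 one → 0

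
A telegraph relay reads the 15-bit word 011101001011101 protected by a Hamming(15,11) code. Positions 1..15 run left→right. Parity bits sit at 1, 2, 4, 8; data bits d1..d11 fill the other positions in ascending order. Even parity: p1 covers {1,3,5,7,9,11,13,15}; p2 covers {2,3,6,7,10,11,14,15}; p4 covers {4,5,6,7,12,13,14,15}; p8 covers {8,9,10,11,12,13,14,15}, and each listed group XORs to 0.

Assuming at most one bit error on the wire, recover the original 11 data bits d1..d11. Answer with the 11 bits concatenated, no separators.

10101011100

s1 (pos 1,3,5,7,9,11,13,15): 0⊕1⊕0⊕0⊕1⊕1⊕1⊕1 = 1
s2 (pos 2,3,6,7,10,11,14,15): 1⊕1⊕1⊕0⊕0⊕1⊕0⊕1 = 1
s4 (pos 4,5,6,7,12,13,14,15): 1⊕0⊕1⊕0⊕1⊕1⊕0⊕1 = 1
s8 (pos 8,9,10,11,12,13,14,15): 0⊕1⊕0⊕1⊕1⊕1⊕0⊕1 = 1
Syndrome s8…s1 = 1111 → error at position 15.
Flip position 15: 011101001011101 → 011101001011100
Read data bits from positions 3,5,6,7,9,10,11,12,13,14,15: 10101011100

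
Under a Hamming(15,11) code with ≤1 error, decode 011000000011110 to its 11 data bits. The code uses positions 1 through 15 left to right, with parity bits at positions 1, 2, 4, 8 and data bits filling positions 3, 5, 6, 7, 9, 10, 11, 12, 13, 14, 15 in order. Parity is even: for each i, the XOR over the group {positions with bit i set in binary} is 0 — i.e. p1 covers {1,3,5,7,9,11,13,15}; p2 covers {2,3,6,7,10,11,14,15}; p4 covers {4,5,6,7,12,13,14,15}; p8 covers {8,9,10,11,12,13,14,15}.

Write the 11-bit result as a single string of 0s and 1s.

11000011110

s1 (pos 1,3,5,7,9,11,13,15): 0⊕1⊕0⊕0⊕0⊕1⊕1⊕0 = 1
s2 (pos 2,3,6,7,10,11,14,15): 1⊕1⊕0⊕0⊕0⊕1⊕1⊕0 = 0
s4 (pos 4,5,6,7,12,13,14,15): 0⊕0⊕0⊕0⊕1⊕1⊕1⊕0 = 1
s8 (pos 8,9,10,11,12,13,14,15): 0⊕0⊕0⊕1⊕1⊕1⊕1⊕0 = 0
Syndrome s8…s1 = 0101 → error at position 5.
Flip position 5: 011000000011110 → 011010000011110
Read data bits from positions 3,5,6,7,9,10,11,12,13,14,15: 11000011110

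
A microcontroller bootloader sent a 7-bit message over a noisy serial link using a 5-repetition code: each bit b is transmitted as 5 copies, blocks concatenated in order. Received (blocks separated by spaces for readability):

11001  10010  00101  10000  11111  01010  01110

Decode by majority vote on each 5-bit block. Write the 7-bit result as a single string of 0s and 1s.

1000101

Block 1 (11001): 3 ones → 1
Block 2 (10010): 2 ones → 0
Block 3 (00101): 2 ones → 0
Block 4 (10000): 1 one → 0
Block 5 (11111): 5 ones → 1
Block 6 (01010): 2 ones → 0
Block 7 (01110): 3 ones → 1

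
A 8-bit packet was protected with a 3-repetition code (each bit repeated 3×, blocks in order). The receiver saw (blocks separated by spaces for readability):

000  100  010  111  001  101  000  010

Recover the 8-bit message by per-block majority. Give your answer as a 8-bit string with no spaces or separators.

Block 1 (000): 0 ones → 0
Block 2 (100): 1 one → 0
Block 3 (010): 1 one → 0
Block 4 (111): 3 ones → 1
Block 5 (001): 1 one → 0
Block 6 (101): 2 ones → 1
Block 7 (000): 0 ones → 0
Block 8 (010): 1 one → 0

00010100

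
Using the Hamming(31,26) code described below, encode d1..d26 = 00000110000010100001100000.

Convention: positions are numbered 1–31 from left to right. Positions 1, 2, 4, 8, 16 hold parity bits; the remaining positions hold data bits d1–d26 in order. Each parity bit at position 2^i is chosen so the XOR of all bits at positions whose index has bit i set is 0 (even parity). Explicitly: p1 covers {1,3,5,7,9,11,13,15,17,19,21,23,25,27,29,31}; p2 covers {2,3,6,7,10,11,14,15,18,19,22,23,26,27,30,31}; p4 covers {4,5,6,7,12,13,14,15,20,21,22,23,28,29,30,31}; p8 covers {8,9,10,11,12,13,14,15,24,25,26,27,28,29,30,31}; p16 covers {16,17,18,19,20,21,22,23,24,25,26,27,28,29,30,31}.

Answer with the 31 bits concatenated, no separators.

0001000001100000010100001100000

Place data at non-parity positions: p1 p2 0 p4 0 0 0 p8 0 1 1 0 0 0 0 p16 0 1 0 1 0 0 0 0 1 1 0 0 0 0 0
p1 (pos 1,3,5,7,9,11,13,15,17,19,21,23,25,27,29,31): XOR of data positions = 0⊕0⊕0⊕0⊕1⊕0⊕0⊕0⊕0⊕0⊕0⊕1⊕0⊕0⊕0 = 0
p2 (pos 2,3,6,7,10,11,14,15,18,19,22,23,26,27,30,31): XOR of data positions = 0⊕0⊕0⊕1⊕1⊕0⊕0⊕1⊕0⊕0⊕0⊕1⊕0⊕0⊕0 = 0
p4 (pos 4,5,6,7,12,13,14,15,20,21,22,23,28,29,30,31): XOR of data positions = 0⊕0⊕0⊕0⊕0⊕0⊕0⊕1⊕0⊕0⊕0⊕0⊕0⊕0⊕0 = 1
p8 (pos 8,9,10,11,12,13,14,15,24,25,26,27,28,29,30,31): XOR of data positions = 0⊕1⊕1⊕0⊕0⊕0⊕0⊕0⊕1⊕1⊕0⊕0⊕0⊕0⊕0 = 0
p16 (pos 16,17,18,19,20,21,22,23,24,25,26,27,28,29,30,31): XOR of data positions = 0⊕1⊕0⊕1⊕0⊕0⊕0⊕0⊕1⊕1⊕0⊕0⊕0⊕0⊕0 = 0
Codeword: 0001000001100000010100001100000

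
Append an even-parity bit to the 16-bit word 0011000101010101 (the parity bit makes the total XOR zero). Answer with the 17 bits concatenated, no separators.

00110001010101011

XOR of the 16 data bits: 0⊕0⊕1⊕1⊕0⊕0⊕0⊕1⊕0⊕1⊕0⊕1⊕0⊕1⊕0⊕1 = 1
Parity bit = 1 (so all 17 bits XOR to 0).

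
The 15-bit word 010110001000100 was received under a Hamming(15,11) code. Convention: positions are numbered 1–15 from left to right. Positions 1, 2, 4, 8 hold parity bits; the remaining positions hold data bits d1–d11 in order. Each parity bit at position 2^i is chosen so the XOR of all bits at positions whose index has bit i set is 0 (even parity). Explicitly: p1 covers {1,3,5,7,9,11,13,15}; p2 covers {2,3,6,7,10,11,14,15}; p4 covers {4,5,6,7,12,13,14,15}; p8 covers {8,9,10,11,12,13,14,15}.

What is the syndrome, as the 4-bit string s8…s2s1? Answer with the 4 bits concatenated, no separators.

0111

s1 (pos 1,3,5,7,9,11,13,15): 0⊕0⊕1⊕0⊕1⊕0⊕1⊕0 = 1
s2 (pos 2,3,6,7,10,11,14,15): 1⊕0⊕0⊕0⊕0⊕0⊕0⊕0 = 1
s4 (pos 4,5,6,7,12,13,14,15): 1⊕1⊕0⊕0⊕0⊕1⊕0⊕0 = 1
s8 (pos 8,9,10,11,12,13,14,15): 0⊕1⊕0⊕0⊕0⊕1⊕0⊕0 = 0
Syndrome s8…s1 = 0111 → error at position 7.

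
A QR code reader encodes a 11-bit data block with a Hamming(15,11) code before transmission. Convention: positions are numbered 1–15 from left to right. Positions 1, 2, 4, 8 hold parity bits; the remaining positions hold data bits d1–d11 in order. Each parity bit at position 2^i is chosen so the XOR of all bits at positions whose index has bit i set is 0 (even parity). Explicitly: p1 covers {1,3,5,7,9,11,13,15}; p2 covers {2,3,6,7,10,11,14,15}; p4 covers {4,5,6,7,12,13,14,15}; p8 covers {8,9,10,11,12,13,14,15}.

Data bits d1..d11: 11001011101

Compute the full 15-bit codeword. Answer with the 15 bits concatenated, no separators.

Place data at non-parity positions: p1 p2 1 p4 1 0 0 p8 1 0 1 1 1 0 1
p1 (pos 1,3,5,7,9,11,13,15): XOR of data positions = 1⊕1⊕0⊕1⊕1⊕1⊕1 = 0
p2 (pos 2,3,6,7,10,11,14,15): XOR of data positions = 1⊕0⊕0⊕0⊕1⊕0⊕1 = 1
p4 (pos 4,5,6,7,12,13,14,15): XOR of data positions = 1⊕0⊕0⊕1⊕1⊕0⊕1 = 0
p8 (pos 8,9,10,11,12,13,14,15): XOR of data positions = 1⊕0⊕1⊕1⊕1⊕0⊕1 = 1
Codeword: 011010011011101

011010011011101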